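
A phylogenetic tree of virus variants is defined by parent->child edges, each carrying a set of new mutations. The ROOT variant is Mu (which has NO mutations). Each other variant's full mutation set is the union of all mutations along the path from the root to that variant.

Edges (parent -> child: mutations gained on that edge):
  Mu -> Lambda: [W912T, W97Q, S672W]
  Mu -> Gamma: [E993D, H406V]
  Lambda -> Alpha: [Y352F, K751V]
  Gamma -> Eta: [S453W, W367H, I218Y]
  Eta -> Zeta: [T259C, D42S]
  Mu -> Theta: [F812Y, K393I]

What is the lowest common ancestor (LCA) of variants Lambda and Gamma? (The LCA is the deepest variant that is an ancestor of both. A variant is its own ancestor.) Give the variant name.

Answer: Mu

Derivation:
Path from root to Lambda: Mu -> Lambda
  ancestors of Lambda: {Mu, Lambda}
Path from root to Gamma: Mu -> Gamma
  ancestors of Gamma: {Mu, Gamma}
Common ancestors: {Mu}
Walk up from Gamma: Gamma (not in ancestors of Lambda), Mu (in ancestors of Lambda)
Deepest common ancestor (LCA) = Mu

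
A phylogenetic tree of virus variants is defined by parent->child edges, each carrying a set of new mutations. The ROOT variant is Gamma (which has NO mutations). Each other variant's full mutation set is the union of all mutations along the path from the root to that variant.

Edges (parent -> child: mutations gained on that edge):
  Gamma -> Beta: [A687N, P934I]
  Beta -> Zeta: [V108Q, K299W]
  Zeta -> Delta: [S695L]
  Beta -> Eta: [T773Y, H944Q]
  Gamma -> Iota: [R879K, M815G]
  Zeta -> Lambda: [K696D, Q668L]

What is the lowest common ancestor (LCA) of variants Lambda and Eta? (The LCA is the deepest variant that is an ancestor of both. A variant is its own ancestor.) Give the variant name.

Answer: Beta

Derivation:
Path from root to Lambda: Gamma -> Beta -> Zeta -> Lambda
  ancestors of Lambda: {Gamma, Beta, Zeta, Lambda}
Path from root to Eta: Gamma -> Beta -> Eta
  ancestors of Eta: {Gamma, Beta, Eta}
Common ancestors: {Gamma, Beta}
Walk up from Eta: Eta (not in ancestors of Lambda), Beta (in ancestors of Lambda), Gamma (in ancestors of Lambda)
Deepest common ancestor (LCA) = Beta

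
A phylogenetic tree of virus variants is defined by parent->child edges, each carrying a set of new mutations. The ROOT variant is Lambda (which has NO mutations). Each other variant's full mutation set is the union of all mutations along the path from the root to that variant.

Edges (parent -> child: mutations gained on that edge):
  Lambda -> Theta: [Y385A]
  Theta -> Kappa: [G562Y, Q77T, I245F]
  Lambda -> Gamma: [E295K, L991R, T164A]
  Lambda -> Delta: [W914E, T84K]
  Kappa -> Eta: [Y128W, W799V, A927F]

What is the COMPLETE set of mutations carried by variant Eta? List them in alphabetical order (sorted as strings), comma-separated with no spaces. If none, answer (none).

Answer: A927F,G562Y,I245F,Q77T,W799V,Y128W,Y385A

Derivation:
At Lambda: gained [] -> total []
At Theta: gained ['Y385A'] -> total ['Y385A']
At Kappa: gained ['G562Y', 'Q77T', 'I245F'] -> total ['G562Y', 'I245F', 'Q77T', 'Y385A']
At Eta: gained ['Y128W', 'W799V', 'A927F'] -> total ['A927F', 'G562Y', 'I245F', 'Q77T', 'W799V', 'Y128W', 'Y385A']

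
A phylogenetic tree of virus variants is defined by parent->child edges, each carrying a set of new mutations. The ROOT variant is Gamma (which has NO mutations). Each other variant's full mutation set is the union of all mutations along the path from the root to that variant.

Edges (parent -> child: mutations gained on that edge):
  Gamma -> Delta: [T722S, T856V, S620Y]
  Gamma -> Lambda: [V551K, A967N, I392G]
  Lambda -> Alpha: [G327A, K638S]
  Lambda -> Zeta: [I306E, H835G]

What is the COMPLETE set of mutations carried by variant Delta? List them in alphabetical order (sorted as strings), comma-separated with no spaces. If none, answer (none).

At Gamma: gained [] -> total []
At Delta: gained ['T722S', 'T856V', 'S620Y'] -> total ['S620Y', 'T722S', 'T856V']

Answer: S620Y,T722S,T856V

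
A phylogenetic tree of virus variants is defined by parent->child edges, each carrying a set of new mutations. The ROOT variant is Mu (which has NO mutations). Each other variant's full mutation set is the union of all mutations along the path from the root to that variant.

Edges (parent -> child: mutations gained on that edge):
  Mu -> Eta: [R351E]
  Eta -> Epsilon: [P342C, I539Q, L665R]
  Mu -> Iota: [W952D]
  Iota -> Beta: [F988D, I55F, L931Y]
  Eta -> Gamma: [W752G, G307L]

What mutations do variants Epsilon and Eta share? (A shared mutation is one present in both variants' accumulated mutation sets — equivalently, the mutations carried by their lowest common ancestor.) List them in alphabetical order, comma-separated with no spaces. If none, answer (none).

Accumulating mutations along path to Epsilon:
  At Mu: gained [] -> total []
  At Eta: gained ['R351E'] -> total ['R351E']
  At Epsilon: gained ['P342C', 'I539Q', 'L665R'] -> total ['I539Q', 'L665R', 'P342C', 'R351E']
Mutations(Epsilon) = ['I539Q', 'L665R', 'P342C', 'R351E']
Accumulating mutations along path to Eta:
  At Mu: gained [] -> total []
  At Eta: gained ['R351E'] -> total ['R351E']
Mutations(Eta) = ['R351E']
Intersection: ['I539Q', 'L665R', 'P342C', 'R351E'] ∩ ['R351E'] = ['R351E']

Answer: R351E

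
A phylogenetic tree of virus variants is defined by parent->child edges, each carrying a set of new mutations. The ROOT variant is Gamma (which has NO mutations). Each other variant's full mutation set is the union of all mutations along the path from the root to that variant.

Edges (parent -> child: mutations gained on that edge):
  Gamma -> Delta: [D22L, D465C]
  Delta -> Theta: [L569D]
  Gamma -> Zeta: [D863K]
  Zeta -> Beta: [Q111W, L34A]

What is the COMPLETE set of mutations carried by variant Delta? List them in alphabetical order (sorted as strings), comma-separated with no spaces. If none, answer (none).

Answer: D22L,D465C

Derivation:
At Gamma: gained [] -> total []
At Delta: gained ['D22L', 'D465C'] -> total ['D22L', 'D465C']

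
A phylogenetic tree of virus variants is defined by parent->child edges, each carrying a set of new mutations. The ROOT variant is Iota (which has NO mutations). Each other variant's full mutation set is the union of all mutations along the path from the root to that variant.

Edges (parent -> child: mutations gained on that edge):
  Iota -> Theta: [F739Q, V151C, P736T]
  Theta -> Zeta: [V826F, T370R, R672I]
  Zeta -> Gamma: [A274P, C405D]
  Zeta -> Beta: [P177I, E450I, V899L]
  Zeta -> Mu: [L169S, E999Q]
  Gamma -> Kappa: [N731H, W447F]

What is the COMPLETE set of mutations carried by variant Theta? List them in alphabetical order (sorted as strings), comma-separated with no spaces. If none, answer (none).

At Iota: gained [] -> total []
At Theta: gained ['F739Q', 'V151C', 'P736T'] -> total ['F739Q', 'P736T', 'V151C']

Answer: F739Q,P736T,V151C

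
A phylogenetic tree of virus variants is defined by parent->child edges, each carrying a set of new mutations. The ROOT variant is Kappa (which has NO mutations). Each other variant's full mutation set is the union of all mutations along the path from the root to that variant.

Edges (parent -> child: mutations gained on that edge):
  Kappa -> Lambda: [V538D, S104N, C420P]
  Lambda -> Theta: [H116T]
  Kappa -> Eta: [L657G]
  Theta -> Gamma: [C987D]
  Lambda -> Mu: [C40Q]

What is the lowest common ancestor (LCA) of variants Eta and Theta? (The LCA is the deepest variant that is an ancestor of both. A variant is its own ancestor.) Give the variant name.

Answer: Kappa

Derivation:
Path from root to Eta: Kappa -> Eta
  ancestors of Eta: {Kappa, Eta}
Path from root to Theta: Kappa -> Lambda -> Theta
  ancestors of Theta: {Kappa, Lambda, Theta}
Common ancestors: {Kappa}
Walk up from Theta: Theta (not in ancestors of Eta), Lambda (not in ancestors of Eta), Kappa (in ancestors of Eta)
Deepest common ancestor (LCA) = Kappa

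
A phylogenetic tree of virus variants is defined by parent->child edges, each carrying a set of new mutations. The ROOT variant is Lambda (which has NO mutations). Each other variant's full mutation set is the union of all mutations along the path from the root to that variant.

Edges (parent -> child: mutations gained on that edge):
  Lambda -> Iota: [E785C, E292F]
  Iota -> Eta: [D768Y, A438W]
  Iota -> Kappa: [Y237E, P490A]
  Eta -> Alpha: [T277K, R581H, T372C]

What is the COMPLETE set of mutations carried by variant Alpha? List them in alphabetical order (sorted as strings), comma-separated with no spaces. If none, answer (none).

Answer: A438W,D768Y,E292F,E785C,R581H,T277K,T372C

Derivation:
At Lambda: gained [] -> total []
At Iota: gained ['E785C', 'E292F'] -> total ['E292F', 'E785C']
At Eta: gained ['D768Y', 'A438W'] -> total ['A438W', 'D768Y', 'E292F', 'E785C']
At Alpha: gained ['T277K', 'R581H', 'T372C'] -> total ['A438W', 'D768Y', 'E292F', 'E785C', 'R581H', 'T277K', 'T372C']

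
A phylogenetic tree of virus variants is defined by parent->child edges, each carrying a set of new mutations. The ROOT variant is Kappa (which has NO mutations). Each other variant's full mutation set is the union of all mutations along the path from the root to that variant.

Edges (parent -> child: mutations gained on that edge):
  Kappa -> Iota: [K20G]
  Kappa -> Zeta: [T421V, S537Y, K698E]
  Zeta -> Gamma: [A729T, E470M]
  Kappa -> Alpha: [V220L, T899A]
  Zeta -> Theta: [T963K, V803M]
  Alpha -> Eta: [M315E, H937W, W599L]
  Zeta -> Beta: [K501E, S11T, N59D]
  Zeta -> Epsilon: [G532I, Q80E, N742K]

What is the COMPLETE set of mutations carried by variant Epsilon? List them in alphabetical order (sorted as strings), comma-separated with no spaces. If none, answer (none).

At Kappa: gained [] -> total []
At Zeta: gained ['T421V', 'S537Y', 'K698E'] -> total ['K698E', 'S537Y', 'T421V']
At Epsilon: gained ['G532I', 'Q80E', 'N742K'] -> total ['G532I', 'K698E', 'N742K', 'Q80E', 'S537Y', 'T421V']

Answer: G532I,K698E,N742K,Q80E,S537Y,T421V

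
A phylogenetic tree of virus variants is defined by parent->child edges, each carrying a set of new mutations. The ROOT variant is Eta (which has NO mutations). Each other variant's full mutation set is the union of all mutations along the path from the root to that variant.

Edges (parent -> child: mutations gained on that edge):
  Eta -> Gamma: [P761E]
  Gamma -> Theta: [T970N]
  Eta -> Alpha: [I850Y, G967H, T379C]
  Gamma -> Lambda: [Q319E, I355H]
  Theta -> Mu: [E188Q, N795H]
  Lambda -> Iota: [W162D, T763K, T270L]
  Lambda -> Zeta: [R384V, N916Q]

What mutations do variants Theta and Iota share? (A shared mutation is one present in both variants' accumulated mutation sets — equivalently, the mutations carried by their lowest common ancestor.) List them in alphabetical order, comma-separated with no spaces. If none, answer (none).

Answer: P761E

Derivation:
Accumulating mutations along path to Theta:
  At Eta: gained [] -> total []
  At Gamma: gained ['P761E'] -> total ['P761E']
  At Theta: gained ['T970N'] -> total ['P761E', 'T970N']
Mutations(Theta) = ['P761E', 'T970N']
Accumulating mutations along path to Iota:
  At Eta: gained [] -> total []
  At Gamma: gained ['P761E'] -> total ['P761E']
  At Lambda: gained ['Q319E', 'I355H'] -> total ['I355H', 'P761E', 'Q319E']
  At Iota: gained ['W162D', 'T763K', 'T270L'] -> total ['I355H', 'P761E', 'Q319E', 'T270L', 'T763K', 'W162D']
Mutations(Iota) = ['I355H', 'P761E', 'Q319E', 'T270L', 'T763K', 'W162D']
Intersection: ['P761E', 'T970N'] ∩ ['I355H', 'P761E', 'Q319E', 'T270L', 'T763K', 'W162D'] = ['P761E']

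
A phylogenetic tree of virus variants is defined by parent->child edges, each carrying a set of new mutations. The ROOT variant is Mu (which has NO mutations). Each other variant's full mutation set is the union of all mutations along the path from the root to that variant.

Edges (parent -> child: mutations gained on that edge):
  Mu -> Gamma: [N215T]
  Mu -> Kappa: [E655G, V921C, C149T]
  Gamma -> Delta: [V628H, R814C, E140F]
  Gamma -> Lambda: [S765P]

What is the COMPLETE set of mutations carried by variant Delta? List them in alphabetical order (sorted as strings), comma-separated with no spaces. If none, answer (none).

Answer: E140F,N215T,R814C,V628H

Derivation:
At Mu: gained [] -> total []
At Gamma: gained ['N215T'] -> total ['N215T']
At Delta: gained ['V628H', 'R814C', 'E140F'] -> total ['E140F', 'N215T', 'R814C', 'V628H']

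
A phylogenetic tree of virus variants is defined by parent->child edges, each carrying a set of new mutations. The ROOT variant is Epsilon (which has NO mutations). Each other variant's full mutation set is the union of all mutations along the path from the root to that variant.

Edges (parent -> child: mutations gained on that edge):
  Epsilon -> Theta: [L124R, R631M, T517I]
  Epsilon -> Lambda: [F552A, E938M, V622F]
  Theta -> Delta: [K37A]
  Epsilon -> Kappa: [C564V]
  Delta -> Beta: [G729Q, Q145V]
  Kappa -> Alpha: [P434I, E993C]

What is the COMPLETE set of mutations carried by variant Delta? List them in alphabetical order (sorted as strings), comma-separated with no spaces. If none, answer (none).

At Epsilon: gained [] -> total []
At Theta: gained ['L124R', 'R631M', 'T517I'] -> total ['L124R', 'R631M', 'T517I']
At Delta: gained ['K37A'] -> total ['K37A', 'L124R', 'R631M', 'T517I']

Answer: K37A,L124R,R631M,T517I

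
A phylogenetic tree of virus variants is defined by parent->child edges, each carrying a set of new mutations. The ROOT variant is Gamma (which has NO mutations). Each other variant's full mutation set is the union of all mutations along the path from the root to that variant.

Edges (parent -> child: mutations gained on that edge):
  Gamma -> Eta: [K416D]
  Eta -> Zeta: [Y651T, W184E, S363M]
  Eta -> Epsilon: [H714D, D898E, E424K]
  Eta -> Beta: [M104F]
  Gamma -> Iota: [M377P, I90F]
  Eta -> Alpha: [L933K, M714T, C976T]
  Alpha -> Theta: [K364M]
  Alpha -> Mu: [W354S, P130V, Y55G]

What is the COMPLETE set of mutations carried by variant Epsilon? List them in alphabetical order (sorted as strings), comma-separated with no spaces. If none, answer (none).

At Gamma: gained [] -> total []
At Eta: gained ['K416D'] -> total ['K416D']
At Epsilon: gained ['H714D', 'D898E', 'E424K'] -> total ['D898E', 'E424K', 'H714D', 'K416D']

Answer: D898E,E424K,H714D,K416D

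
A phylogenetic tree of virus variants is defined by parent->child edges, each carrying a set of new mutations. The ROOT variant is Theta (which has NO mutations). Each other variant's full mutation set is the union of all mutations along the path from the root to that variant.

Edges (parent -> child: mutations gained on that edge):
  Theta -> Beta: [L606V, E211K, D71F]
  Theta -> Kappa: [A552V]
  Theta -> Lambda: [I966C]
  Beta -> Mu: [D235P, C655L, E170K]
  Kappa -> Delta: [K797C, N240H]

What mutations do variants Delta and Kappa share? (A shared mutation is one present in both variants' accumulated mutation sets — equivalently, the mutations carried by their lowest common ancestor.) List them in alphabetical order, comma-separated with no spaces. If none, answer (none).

Answer: A552V

Derivation:
Accumulating mutations along path to Delta:
  At Theta: gained [] -> total []
  At Kappa: gained ['A552V'] -> total ['A552V']
  At Delta: gained ['K797C', 'N240H'] -> total ['A552V', 'K797C', 'N240H']
Mutations(Delta) = ['A552V', 'K797C', 'N240H']
Accumulating mutations along path to Kappa:
  At Theta: gained [] -> total []
  At Kappa: gained ['A552V'] -> total ['A552V']
Mutations(Kappa) = ['A552V']
Intersection: ['A552V', 'K797C', 'N240H'] ∩ ['A552V'] = ['A552V']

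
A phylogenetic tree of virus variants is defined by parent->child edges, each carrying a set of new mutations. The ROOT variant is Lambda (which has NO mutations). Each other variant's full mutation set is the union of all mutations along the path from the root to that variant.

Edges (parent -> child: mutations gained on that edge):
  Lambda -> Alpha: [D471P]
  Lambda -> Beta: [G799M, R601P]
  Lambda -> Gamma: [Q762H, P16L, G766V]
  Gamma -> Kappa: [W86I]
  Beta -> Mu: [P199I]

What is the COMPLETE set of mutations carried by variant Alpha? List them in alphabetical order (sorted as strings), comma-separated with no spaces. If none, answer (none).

Answer: D471P

Derivation:
At Lambda: gained [] -> total []
At Alpha: gained ['D471P'] -> total ['D471P']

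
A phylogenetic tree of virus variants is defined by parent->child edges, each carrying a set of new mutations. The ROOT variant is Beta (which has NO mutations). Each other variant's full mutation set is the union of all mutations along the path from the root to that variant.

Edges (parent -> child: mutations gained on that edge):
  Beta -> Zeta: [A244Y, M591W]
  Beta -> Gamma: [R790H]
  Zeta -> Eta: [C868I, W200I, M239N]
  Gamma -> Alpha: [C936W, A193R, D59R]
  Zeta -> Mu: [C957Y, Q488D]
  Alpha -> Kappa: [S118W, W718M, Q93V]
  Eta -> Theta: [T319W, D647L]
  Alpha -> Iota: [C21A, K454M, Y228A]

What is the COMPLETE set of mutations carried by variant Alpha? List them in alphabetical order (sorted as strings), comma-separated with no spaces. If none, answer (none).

At Beta: gained [] -> total []
At Gamma: gained ['R790H'] -> total ['R790H']
At Alpha: gained ['C936W', 'A193R', 'D59R'] -> total ['A193R', 'C936W', 'D59R', 'R790H']

Answer: A193R,C936W,D59R,R790H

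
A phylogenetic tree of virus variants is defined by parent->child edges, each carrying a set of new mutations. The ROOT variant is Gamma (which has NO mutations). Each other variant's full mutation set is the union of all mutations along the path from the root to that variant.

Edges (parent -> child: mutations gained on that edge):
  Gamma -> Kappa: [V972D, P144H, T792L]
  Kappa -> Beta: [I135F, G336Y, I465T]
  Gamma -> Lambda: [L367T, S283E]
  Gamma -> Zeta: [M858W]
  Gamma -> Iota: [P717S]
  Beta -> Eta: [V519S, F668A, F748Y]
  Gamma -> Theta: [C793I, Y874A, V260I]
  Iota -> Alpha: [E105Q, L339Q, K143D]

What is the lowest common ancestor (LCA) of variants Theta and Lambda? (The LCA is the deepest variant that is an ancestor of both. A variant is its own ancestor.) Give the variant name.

Answer: Gamma

Derivation:
Path from root to Theta: Gamma -> Theta
  ancestors of Theta: {Gamma, Theta}
Path from root to Lambda: Gamma -> Lambda
  ancestors of Lambda: {Gamma, Lambda}
Common ancestors: {Gamma}
Walk up from Lambda: Lambda (not in ancestors of Theta), Gamma (in ancestors of Theta)
Deepest common ancestor (LCA) = Gamma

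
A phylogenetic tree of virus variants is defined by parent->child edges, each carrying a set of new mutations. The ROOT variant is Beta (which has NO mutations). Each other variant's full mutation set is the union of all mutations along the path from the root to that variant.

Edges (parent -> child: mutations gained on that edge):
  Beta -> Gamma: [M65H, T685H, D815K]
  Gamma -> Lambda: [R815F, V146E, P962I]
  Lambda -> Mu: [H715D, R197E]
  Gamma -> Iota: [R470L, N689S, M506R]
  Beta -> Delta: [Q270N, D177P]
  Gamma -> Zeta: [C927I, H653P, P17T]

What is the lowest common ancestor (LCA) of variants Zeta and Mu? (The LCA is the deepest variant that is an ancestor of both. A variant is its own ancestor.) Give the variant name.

Path from root to Zeta: Beta -> Gamma -> Zeta
  ancestors of Zeta: {Beta, Gamma, Zeta}
Path from root to Mu: Beta -> Gamma -> Lambda -> Mu
  ancestors of Mu: {Beta, Gamma, Lambda, Mu}
Common ancestors: {Beta, Gamma}
Walk up from Mu: Mu (not in ancestors of Zeta), Lambda (not in ancestors of Zeta), Gamma (in ancestors of Zeta), Beta (in ancestors of Zeta)
Deepest common ancestor (LCA) = Gamma

Answer: Gamma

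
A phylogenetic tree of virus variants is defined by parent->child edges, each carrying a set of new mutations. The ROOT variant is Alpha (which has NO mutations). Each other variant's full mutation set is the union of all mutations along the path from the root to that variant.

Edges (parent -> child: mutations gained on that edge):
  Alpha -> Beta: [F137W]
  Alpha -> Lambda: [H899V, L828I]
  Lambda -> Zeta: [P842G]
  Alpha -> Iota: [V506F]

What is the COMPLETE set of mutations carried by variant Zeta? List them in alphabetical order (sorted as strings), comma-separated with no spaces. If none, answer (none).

Answer: H899V,L828I,P842G

Derivation:
At Alpha: gained [] -> total []
At Lambda: gained ['H899V', 'L828I'] -> total ['H899V', 'L828I']
At Zeta: gained ['P842G'] -> total ['H899V', 'L828I', 'P842G']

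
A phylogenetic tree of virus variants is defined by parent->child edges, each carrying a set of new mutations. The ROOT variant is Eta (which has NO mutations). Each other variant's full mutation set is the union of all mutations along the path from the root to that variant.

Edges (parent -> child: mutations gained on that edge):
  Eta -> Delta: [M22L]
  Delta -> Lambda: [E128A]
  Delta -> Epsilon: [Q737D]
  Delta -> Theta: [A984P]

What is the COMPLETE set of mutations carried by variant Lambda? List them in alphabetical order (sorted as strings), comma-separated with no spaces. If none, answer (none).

At Eta: gained [] -> total []
At Delta: gained ['M22L'] -> total ['M22L']
At Lambda: gained ['E128A'] -> total ['E128A', 'M22L']

Answer: E128A,M22L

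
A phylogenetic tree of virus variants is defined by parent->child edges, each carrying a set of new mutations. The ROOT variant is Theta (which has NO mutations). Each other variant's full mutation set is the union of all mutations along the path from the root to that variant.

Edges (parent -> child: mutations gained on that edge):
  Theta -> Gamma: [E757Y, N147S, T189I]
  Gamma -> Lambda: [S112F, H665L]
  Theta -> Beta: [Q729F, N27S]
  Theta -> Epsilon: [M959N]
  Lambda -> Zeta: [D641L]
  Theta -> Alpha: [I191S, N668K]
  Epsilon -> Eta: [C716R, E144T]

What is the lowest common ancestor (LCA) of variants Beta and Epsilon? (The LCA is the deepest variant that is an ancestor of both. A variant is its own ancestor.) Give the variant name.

Path from root to Beta: Theta -> Beta
  ancestors of Beta: {Theta, Beta}
Path from root to Epsilon: Theta -> Epsilon
  ancestors of Epsilon: {Theta, Epsilon}
Common ancestors: {Theta}
Walk up from Epsilon: Epsilon (not in ancestors of Beta), Theta (in ancestors of Beta)
Deepest common ancestor (LCA) = Theta

Answer: Theta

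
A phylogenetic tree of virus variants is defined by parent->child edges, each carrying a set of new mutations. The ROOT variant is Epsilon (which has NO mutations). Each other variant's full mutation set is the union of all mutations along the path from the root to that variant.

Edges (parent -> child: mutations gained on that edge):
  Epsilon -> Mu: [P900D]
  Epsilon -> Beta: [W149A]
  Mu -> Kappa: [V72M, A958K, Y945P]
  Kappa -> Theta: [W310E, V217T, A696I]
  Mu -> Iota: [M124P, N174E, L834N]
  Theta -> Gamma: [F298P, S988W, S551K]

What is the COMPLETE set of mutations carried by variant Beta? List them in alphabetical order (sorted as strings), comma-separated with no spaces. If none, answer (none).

At Epsilon: gained [] -> total []
At Beta: gained ['W149A'] -> total ['W149A']

Answer: W149A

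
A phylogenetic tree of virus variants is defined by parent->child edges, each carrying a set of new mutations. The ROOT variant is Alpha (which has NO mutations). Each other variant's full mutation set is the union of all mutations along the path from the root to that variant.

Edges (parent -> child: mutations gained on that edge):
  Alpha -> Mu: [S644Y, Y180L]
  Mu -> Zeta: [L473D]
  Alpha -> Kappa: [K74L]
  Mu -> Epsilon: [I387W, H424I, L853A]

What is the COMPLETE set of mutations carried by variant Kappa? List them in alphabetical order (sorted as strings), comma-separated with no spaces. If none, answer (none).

Answer: K74L

Derivation:
At Alpha: gained [] -> total []
At Kappa: gained ['K74L'] -> total ['K74L']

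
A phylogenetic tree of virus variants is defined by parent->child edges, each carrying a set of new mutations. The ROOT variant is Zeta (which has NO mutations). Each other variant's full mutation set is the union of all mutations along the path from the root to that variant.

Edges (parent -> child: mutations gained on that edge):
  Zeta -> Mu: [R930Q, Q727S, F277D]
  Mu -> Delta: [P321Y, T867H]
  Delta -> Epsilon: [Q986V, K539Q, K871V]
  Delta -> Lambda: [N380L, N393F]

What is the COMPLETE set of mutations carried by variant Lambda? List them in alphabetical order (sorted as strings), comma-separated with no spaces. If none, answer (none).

Answer: F277D,N380L,N393F,P321Y,Q727S,R930Q,T867H

Derivation:
At Zeta: gained [] -> total []
At Mu: gained ['R930Q', 'Q727S', 'F277D'] -> total ['F277D', 'Q727S', 'R930Q']
At Delta: gained ['P321Y', 'T867H'] -> total ['F277D', 'P321Y', 'Q727S', 'R930Q', 'T867H']
At Lambda: gained ['N380L', 'N393F'] -> total ['F277D', 'N380L', 'N393F', 'P321Y', 'Q727S', 'R930Q', 'T867H']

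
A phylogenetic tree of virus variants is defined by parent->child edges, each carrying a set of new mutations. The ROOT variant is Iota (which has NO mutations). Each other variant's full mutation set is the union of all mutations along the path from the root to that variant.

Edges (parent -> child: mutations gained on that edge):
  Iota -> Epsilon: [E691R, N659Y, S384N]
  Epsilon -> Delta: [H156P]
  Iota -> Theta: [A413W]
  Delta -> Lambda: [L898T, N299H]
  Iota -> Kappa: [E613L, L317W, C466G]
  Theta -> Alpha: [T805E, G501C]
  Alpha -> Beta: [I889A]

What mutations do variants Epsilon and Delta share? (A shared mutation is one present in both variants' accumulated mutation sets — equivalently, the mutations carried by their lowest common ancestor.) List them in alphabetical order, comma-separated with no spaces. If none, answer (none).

Accumulating mutations along path to Epsilon:
  At Iota: gained [] -> total []
  At Epsilon: gained ['E691R', 'N659Y', 'S384N'] -> total ['E691R', 'N659Y', 'S384N']
Mutations(Epsilon) = ['E691R', 'N659Y', 'S384N']
Accumulating mutations along path to Delta:
  At Iota: gained [] -> total []
  At Epsilon: gained ['E691R', 'N659Y', 'S384N'] -> total ['E691R', 'N659Y', 'S384N']
  At Delta: gained ['H156P'] -> total ['E691R', 'H156P', 'N659Y', 'S384N']
Mutations(Delta) = ['E691R', 'H156P', 'N659Y', 'S384N']
Intersection: ['E691R', 'N659Y', 'S384N'] ∩ ['E691R', 'H156P', 'N659Y', 'S384N'] = ['E691R', 'N659Y', 'S384N']

Answer: E691R,N659Y,S384N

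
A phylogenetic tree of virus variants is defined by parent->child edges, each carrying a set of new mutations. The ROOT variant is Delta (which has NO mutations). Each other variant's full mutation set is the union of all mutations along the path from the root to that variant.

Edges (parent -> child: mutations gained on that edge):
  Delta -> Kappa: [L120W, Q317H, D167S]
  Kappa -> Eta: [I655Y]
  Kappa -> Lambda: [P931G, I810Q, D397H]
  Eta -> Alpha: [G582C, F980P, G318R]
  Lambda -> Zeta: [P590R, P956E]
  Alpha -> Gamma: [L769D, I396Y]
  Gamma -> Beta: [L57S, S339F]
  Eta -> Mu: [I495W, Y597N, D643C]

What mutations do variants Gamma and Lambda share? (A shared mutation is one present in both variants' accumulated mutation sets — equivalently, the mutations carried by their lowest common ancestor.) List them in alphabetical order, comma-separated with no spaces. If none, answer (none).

Accumulating mutations along path to Gamma:
  At Delta: gained [] -> total []
  At Kappa: gained ['L120W', 'Q317H', 'D167S'] -> total ['D167S', 'L120W', 'Q317H']
  At Eta: gained ['I655Y'] -> total ['D167S', 'I655Y', 'L120W', 'Q317H']
  At Alpha: gained ['G582C', 'F980P', 'G318R'] -> total ['D167S', 'F980P', 'G318R', 'G582C', 'I655Y', 'L120W', 'Q317H']
  At Gamma: gained ['L769D', 'I396Y'] -> total ['D167S', 'F980P', 'G318R', 'G582C', 'I396Y', 'I655Y', 'L120W', 'L769D', 'Q317H']
Mutations(Gamma) = ['D167S', 'F980P', 'G318R', 'G582C', 'I396Y', 'I655Y', 'L120W', 'L769D', 'Q317H']
Accumulating mutations along path to Lambda:
  At Delta: gained [] -> total []
  At Kappa: gained ['L120W', 'Q317H', 'D167S'] -> total ['D167S', 'L120W', 'Q317H']
  At Lambda: gained ['P931G', 'I810Q', 'D397H'] -> total ['D167S', 'D397H', 'I810Q', 'L120W', 'P931G', 'Q317H']
Mutations(Lambda) = ['D167S', 'D397H', 'I810Q', 'L120W', 'P931G', 'Q317H']
Intersection: ['D167S', 'F980P', 'G318R', 'G582C', 'I396Y', 'I655Y', 'L120W', 'L769D', 'Q317H'] ∩ ['D167S', 'D397H', 'I810Q', 'L120W', 'P931G', 'Q317H'] = ['D167S', 'L120W', 'Q317H']

Answer: D167S,L120W,Q317H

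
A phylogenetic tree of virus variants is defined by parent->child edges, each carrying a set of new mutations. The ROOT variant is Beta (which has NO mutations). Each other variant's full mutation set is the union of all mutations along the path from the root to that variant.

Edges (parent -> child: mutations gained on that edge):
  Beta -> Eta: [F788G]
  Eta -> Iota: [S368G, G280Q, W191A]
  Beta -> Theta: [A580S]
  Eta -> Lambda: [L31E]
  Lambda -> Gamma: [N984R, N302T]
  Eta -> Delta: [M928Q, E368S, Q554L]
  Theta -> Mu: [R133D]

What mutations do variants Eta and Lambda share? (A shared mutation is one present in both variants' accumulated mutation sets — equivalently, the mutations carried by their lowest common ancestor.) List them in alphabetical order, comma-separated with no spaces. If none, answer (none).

Accumulating mutations along path to Eta:
  At Beta: gained [] -> total []
  At Eta: gained ['F788G'] -> total ['F788G']
Mutations(Eta) = ['F788G']
Accumulating mutations along path to Lambda:
  At Beta: gained [] -> total []
  At Eta: gained ['F788G'] -> total ['F788G']
  At Lambda: gained ['L31E'] -> total ['F788G', 'L31E']
Mutations(Lambda) = ['F788G', 'L31E']
Intersection: ['F788G'] ∩ ['F788G', 'L31E'] = ['F788G']

Answer: F788G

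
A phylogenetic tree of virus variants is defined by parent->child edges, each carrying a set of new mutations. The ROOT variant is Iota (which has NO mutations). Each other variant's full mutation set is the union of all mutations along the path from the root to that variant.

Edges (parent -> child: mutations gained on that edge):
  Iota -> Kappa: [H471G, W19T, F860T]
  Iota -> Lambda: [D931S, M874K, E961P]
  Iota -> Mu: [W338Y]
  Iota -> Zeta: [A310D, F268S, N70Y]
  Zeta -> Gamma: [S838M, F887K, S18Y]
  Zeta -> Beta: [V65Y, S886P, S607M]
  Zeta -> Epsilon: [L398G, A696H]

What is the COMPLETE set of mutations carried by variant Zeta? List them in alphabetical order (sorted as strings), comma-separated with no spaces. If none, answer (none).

At Iota: gained [] -> total []
At Zeta: gained ['A310D', 'F268S', 'N70Y'] -> total ['A310D', 'F268S', 'N70Y']

Answer: A310D,F268S,N70Y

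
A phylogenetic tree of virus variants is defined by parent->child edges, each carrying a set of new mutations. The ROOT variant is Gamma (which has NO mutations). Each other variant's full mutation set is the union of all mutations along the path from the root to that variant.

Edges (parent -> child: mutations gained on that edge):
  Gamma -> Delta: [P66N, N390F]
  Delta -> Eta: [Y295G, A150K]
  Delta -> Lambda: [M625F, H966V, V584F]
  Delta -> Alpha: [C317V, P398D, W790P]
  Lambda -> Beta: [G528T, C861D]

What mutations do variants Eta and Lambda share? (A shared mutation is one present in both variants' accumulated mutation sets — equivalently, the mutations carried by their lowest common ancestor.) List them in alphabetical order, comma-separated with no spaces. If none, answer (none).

Accumulating mutations along path to Eta:
  At Gamma: gained [] -> total []
  At Delta: gained ['P66N', 'N390F'] -> total ['N390F', 'P66N']
  At Eta: gained ['Y295G', 'A150K'] -> total ['A150K', 'N390F', 'P66N', 'Y295G']
Mutations(Eta) = ['A150K', 'N390F', 'P66N', 'Y295G']
Accumulating mutations along path to Lambda:
  At Gamma: gained [] -> total []
  At Delta: gained ['P66N', 'N390F'] -> total ['N390F', 'P66N']
  At Lambda: gained ['M625F', 'H966V', 'V584F'] -> total ['H966V', 'M625F', 'N390F', 'P66N', 'V584F']
Mutations(Lambda) = ['H966V', 'M625F', 'N390F', 'P66N', 'V584F']
Intersection: ['A150K', 'N390F', 'P66N', 'Y295G'] ∩ ['H966V', 'M625F', 'N390F', 'P66N', 'V584F'] = ['N390F', 'P66N']

Answer: N390F,P66N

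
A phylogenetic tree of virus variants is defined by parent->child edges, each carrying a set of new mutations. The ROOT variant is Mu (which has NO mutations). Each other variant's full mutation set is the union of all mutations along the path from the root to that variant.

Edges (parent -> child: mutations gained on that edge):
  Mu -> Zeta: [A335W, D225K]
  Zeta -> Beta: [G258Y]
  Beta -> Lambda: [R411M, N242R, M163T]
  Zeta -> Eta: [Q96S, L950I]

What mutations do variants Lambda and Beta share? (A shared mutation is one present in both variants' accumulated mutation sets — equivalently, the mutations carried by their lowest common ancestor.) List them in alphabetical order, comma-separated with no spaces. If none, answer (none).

Accumulating mutations along path to Lambda:
  At Mu: gained [] -> total []
  At Zeta: gained ['A335W', 'D225K'] -> total ['A335W', 'D225K']
  At Beta: gained ['G258Y'] -> total ['A335W', 'D225K', 'G258Y']
  At Lambda: gained ['R411M', 'N242R', 'M163T'] -> total ['A335W', 'D225K', 'G258Y', 'M163T', 'N242R', 'R411M']
Mutations(Lambda) = ['A335W', 'D225K', 'G258Y', 'M163T', 'N242R', 'R411M']
Accumulating mutations along path to Beta:
  At Mu: gained [] -> total []
  At Zeta: gained ['A335W', 'D225K'] -> total ['A335W', 'D225K']
  At Beta: gained ['G258Y'] -> total ['A335W', 'D225K', 'G258Y']
Mutations(Beta) = ['A335W', 'D225K', 'G258Y']
Intersection: ['A335W', 'D225K', 'G258Y', 'M163T', 'N242R', 'R411M'] ∩ ['A335W', 'D225K', 'G258Y'] = ['A335W', 'D225K', 'G258Y']

Answer: A335W,D225K,G258Y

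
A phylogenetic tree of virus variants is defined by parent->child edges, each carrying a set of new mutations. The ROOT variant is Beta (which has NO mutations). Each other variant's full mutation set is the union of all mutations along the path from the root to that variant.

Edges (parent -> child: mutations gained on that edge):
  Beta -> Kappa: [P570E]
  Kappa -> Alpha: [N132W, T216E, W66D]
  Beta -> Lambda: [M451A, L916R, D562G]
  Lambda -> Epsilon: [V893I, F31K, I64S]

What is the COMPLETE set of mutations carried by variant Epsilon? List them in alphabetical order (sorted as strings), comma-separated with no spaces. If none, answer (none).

At Beta: gained [] -> total []
At Lambda: gained ['M451A', 'L916R', 'D562G'] -> total ['D562G', 'L916R', 'M451A']
At Epsilon: gained ['V893I', 'F31K', 'I64S'] -> total ['D562G', 'F31K', 'I64S', 'L916R', 'M451A', 'V893I']

Answer: D562G,F31K,I64S,L916R,M451A,V893I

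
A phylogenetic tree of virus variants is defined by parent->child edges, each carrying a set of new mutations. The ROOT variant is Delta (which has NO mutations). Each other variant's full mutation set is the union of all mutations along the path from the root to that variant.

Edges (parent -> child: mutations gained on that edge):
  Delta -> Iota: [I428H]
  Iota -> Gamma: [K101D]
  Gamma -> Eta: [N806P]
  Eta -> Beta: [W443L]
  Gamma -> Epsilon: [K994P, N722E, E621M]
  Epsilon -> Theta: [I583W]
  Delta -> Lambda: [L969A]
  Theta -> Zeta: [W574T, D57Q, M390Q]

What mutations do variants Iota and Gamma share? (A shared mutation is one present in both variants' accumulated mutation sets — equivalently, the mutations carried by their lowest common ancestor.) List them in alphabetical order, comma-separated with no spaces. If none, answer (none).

Accumulating mutations along path to Iota:
  At Delta: gained [] -> total []
  At Iota: gained ['I428H'] -> total ['I428H']
Mutations(Iota) = ['I428H']
Accumulating mutations along path to Gamma:
  At Delta: gained [] -> total []
  At Iota: gained ['I428H'] -> total ['I428H']
  At Gamma: gained ['K101D'] -> total ['I428H', 'K101D']
Mutations(Gamma) = ['I428H', 'K101D']
Intersection: ['I428H'] ∩ ['I428H', 'K101D'] = ['I428H']

Answer: I428H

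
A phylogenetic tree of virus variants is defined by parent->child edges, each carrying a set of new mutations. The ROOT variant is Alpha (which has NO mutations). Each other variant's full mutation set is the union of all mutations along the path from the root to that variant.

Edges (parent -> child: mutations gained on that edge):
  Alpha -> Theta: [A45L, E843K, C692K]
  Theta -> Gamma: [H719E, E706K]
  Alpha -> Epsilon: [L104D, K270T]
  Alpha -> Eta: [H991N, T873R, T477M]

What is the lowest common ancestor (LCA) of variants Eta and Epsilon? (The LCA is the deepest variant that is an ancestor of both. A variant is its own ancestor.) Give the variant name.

Path from root to Eta: Alpha -> Eta
  ancestors of Eta: {Alpha, Eta}
Path from root to Epsilon: Alpha -> Epsilon
  ancestors of Epsilon: {Alpha, Epsilon}
Common ancestors: {Alpha}
Walk up from Epsilon: Epsilon (not in ancestors of Eta), Alpha (in ancestors of Eta)
Deepest common ancestor (LCA) = Alpha

Answer: Alpha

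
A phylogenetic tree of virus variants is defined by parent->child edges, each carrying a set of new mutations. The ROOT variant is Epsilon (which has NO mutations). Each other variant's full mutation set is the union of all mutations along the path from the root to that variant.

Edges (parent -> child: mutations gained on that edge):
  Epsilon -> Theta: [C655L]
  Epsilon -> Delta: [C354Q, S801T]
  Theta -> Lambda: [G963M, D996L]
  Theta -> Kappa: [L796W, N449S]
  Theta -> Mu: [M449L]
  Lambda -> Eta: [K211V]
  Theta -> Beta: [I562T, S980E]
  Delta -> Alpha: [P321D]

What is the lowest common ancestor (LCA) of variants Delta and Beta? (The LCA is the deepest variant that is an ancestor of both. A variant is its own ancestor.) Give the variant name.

Answer: Epsilon

Derivation:
Path from root to Delta: Epsilon -> Delta
  ancestors of Delta: {Epsilon, Delta}
Path from root to Beta: Epsilon -> Theta -> Beta
  ancestors of Beta: {Epsilon, Theta, Beta}
Common ancestors: {Epsilon}
Walk up from Beta: Beta (not in ancestors of Delta), Theta (not in ancestors of Delta), Epsilon (in ancestors of Delta)
Deepest common ancestor (LCA) = Epsilon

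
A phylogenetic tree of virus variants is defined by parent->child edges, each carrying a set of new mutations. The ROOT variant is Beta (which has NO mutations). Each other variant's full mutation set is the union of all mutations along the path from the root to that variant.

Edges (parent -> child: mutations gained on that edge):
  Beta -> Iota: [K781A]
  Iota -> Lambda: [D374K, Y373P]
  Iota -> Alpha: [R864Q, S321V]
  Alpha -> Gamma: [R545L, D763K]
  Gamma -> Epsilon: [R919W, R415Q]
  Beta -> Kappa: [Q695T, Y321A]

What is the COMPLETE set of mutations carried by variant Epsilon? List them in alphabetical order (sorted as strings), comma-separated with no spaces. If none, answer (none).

Answer: D763K,K781A,R415Q,R545L,R864Q,R919W,S321V

Derivation:
At Beta: gained [] -> total []
At Iota: gained ['K781A'] -> total ['K781A']
At Alpha: gained ['R864Q', 'S321V'] -> total ['K781A', 'R864Q', 'S321V']
At Gamma: gained ['R545L', 'D763K'] -> total ['D763K', 'K781A', 'R545L', 'R864Q', 'S321V']
At Epsilon: gained ['R919W', 'R415Q'] -> total ['D763K', 'K781A', 'R415Q', 'R545L', 'R864Q', 'R919W', 'S321V']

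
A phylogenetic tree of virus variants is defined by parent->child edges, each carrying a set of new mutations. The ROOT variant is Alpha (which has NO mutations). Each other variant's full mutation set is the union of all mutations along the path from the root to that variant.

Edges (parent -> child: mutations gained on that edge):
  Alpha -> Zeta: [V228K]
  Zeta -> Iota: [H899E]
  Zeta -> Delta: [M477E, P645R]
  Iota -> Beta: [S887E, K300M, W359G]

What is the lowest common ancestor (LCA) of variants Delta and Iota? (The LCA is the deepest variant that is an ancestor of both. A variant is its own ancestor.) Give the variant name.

Answer: Zeta

Derivation:
Path from root to Delta: Alpha -> Zeta -> Delta
  ancestors of Delta: {Alpha, Zeta, Delta}
Path from root to Iota: Alpha -> Zeta -> Iota
  ancestors of Iota: {Alpha, Zeta, Iota}
Common ancestors: {Alpha, Zeta}
Walk up from Iota: Iota (not in ancestors of Delta), Zeta (in ancestors of Delta), Alpha (in ancestors of Delta)
Deepest common ancestor (LCA) = Zeta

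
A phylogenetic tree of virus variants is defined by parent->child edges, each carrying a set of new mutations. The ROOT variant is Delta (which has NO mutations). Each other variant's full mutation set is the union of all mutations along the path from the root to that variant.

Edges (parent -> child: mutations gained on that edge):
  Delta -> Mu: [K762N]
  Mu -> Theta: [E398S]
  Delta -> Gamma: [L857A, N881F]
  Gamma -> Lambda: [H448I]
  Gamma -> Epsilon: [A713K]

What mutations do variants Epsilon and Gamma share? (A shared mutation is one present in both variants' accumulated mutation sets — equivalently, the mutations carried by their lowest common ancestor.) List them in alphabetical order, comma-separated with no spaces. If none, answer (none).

Answer: L857A,N881F

Derivation:
Accumulating mutations along path to Epsilon:
  At Delta: gained [] -> total []
  At Gamma: gained ['L857A', 'N881F'] -> total ['L857A', 'N881F']
  At Epsilon: gained ['A713K'] -> total ['A713K', 'L857A', 'N881F']
Mutations(Epsilon) = ['A713K', 'L857A', 'N881F']
Accumulating mutations along path to Gamma:
  At Delta: gained [] -> total []
  At Gamma: gained ['L857A', 'N881F'] -> total ['L857A', 'N881F']
Mutations(Gamma) = ['L857A', 'N881F']
Intersection: ['A713K', 'L857A', 'N881F'] ∩ ['L857A', 'N881F'] = ['L857A', 'N881F']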